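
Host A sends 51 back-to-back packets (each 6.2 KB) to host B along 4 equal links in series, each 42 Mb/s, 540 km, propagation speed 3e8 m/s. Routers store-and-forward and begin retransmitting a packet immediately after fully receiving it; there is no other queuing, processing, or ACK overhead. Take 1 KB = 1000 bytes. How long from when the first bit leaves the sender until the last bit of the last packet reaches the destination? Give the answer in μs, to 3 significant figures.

Per-hop transmission t_tx = L/R = 49600/42000000 = 1180.95 μs.
Per-hop propagation t_prop = 540000/300000000 = 1800 μs.
Pipeline fill: first packet needs 4·t_tx to clear all hops; remaining 50 packets each add one t_tx.
Total = (4+51-1)·t_tx + 4·t_prop = 54·1180.95 + 4·1800 = 71000 μs.

71000 μs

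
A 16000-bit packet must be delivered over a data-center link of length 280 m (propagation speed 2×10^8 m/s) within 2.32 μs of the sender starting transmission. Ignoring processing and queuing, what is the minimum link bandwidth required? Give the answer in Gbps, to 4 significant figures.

17.39 Gbps

Propagation delay = 280 / 200000000 = 1.4 μs.
Transmission budget = 2.32 − 1.4 = 0.92 μs.
R ≥ L / t_tx = 16000 bits / 9.2e-07 s = 17.39 Gbps.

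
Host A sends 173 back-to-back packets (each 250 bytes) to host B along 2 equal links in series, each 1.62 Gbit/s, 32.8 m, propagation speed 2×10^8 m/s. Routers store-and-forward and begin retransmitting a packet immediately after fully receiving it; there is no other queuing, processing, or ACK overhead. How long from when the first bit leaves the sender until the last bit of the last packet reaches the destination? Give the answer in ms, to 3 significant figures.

0.215 ms

Per-hop transmission t_tx = L/R = 2000/1620000000 = 0.00123457 ms.
Per-hop propagation t_prop = 32.8/200000000 = 0.000164 ms.
Pipeline fill: first packet needs 2·t_tx to clear all hops; remaining 172 packets each add one t_tx.
Total = (2+173-1)·t_tx + 2·t_prop = 174·0.00123457 + 2·0.000164 = 0.215 ms.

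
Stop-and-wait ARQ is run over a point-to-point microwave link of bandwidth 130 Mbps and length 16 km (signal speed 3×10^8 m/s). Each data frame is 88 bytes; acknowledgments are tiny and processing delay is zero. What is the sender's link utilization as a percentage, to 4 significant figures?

t_tx = L/R = 704/130000000 = 5.41538e-06 s.
t_prop = 16000/300000000 = 5.33333e-05 s; RTT = 0.000106667 s.
Cycle = t_tx + RTT = 0.000112082 s.
Utilization = t_tx / cycle = 5.41538e-06/0.000112082 = 4.832 %.

4.832 %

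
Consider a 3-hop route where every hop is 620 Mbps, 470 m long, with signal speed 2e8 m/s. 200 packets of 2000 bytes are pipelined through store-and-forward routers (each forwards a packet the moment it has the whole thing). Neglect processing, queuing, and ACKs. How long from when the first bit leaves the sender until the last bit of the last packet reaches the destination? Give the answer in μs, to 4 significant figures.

Per-hop transmission t_tx = L/R = 16000/620000000 = 25.8065 μs.
Per-hop propagation t_prop = 470/200000000 = 2.35 μs.
Pipeline fill: first packet needs 3·t_tx to clear all hops; remaining 199 packets each add one t_tx.
Total = (3+200-1)·t_tx + 3·t_prop = 202·25.8065 + 3·2.35 = 5220 μs.

5220 μs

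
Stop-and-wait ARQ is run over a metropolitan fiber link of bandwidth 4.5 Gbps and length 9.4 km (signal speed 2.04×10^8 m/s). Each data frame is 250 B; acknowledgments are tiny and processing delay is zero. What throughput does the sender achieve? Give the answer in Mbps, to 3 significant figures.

t_tx = L/R = 2000/4500000000 = 4.44444e-07 s.
t_prop = 9400/204000000 = 4.60784e-05 s; RTT = 9.21569e-05 s.
Cycle = t_tx + RTT = 9.26013e-05 s.
Throughput = L / cycle = 2000 / 9.26013e-05 = 21.6 Mbps.

21.6 Mbps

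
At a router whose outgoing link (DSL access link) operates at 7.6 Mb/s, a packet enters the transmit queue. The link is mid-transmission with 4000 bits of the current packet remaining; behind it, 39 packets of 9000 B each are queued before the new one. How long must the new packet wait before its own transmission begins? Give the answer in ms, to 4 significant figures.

370.0 ms

Each queued packet: L/R = 72000/7600000 = 9.47368 ms.
39 queued → 369.474 ms.
Plus remaining 4000 bits of current packet: 0.526316 ms.
Queuing delay = 370.0 ms.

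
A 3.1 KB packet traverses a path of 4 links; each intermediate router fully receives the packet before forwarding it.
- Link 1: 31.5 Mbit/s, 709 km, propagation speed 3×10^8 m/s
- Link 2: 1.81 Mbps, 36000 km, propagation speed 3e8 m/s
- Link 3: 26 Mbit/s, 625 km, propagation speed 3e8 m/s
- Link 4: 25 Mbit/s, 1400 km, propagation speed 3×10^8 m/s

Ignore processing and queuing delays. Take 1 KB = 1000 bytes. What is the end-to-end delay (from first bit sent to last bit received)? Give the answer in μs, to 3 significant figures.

L = 24800 bits.
Transmission delays (L/R per hop): 787.302, 13701.7, 953.846, 992 μs; sum = 16434.8 μs.
Propagation delays (d/s per hop): 2363.33, 120000, 2083.33, 4666.67 μs; sum = 129113 μs.
End-to-end = 146000 μs.

146000 μs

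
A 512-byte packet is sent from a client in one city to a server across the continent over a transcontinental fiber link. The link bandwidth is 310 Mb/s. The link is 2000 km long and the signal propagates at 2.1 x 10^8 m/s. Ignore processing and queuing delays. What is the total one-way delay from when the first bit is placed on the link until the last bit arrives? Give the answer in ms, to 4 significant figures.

9.537 ms

L = 512 × 8 = 4096 bits.
Transmission delay = L/R = 4096 / 310000000 = 0.0132129 ms.
Propagation delay = d/s = 2000000 m / 210000000 m/s = 9.52381 ms.
Total = 9.537 ms.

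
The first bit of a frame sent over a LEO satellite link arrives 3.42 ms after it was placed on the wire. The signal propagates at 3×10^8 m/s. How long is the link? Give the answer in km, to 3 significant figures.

d = s × t_prop = 300000000 × 0.00342 = 1030 km.

1030 km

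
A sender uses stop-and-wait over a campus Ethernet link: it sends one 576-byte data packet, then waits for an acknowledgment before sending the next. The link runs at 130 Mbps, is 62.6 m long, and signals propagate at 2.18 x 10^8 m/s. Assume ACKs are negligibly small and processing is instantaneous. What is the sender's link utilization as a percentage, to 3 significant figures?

t_tx = L/R = 4608/130000000 = 3.54462e-05 s.
t_prop = 62.6/2.18e+08 = 2.87156e-07 s; RTT = 5.74312e-07 s.
Cycle = t_tx + RTT = 3.60205e-05 s.
Utilization = t_tx / cycle = 3.54462e-05/3.60205e-05 = 98.4 %.

98.4 %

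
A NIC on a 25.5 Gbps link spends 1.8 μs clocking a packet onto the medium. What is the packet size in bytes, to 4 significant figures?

5738 bytes

L = R × t_tx = 25500000000 b/s × 1.8e-06 s = 45900 bits.
In bytes: 45900 / 8 = 5738 bytes.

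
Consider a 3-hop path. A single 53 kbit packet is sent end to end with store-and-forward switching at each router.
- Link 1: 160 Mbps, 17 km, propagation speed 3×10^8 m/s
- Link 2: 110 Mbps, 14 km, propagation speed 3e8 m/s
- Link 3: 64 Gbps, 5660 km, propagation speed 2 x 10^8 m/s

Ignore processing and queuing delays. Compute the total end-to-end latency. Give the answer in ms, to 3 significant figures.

29.2 ms

L = 53000 bits.
Transmission delays (L/R per hop): 0.33125, 0.481818, 0.000828125 ms; sum = 0.813896 ms.
Propagation delays (d/s per hop): 0.0566667, 0.0466667, 28.3 ms; sum = 28.4033 ms.
End-to-end = 29.2 ms.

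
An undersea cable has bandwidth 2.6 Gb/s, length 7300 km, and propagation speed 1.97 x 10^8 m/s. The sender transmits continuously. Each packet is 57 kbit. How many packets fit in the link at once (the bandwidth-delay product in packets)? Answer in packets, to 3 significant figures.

1690 packets

Propagation delay = 7300000 / 197000000 = 0.0370558 s.
BDP = R × t_prop = 2600000000 × 0.0370558 = 96345200 bits.
In packets of 57000 bits: 1690 packets.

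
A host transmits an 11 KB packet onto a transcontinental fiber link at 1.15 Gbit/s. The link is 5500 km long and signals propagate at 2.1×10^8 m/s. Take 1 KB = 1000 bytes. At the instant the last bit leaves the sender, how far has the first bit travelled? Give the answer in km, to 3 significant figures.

t_tx = L/R = 88000/1150000000 = 7.65217e-05 s.
Distance = s × t_tx = 210000000 × 7.65217e-05 = 16.1 km.

16.1 km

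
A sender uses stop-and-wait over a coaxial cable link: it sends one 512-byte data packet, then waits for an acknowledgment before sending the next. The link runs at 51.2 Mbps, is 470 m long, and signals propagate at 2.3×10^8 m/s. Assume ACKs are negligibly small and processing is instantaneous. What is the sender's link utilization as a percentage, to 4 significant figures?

95.14 %

t_tx = L/R = 4096/51200000 = 8e-05 s.
t_prop = 470/2.3e+08 = 2.04348e-06 s; RTT = 4.08696e-06 s.
Cycle = t_tx + RTT = 8.4087e-05 s.
Utilization = t_tx / cycle = 8e-05/8.4087e-05 = 95.14 %.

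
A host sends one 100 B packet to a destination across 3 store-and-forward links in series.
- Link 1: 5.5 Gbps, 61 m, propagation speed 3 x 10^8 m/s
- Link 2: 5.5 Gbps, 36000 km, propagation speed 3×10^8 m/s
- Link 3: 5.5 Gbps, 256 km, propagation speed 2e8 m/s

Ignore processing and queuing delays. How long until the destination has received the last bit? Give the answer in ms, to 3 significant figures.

121 ms

L = 100 × 8 = 800 bits.
Transmission delay per hop = L/R = 800/5500000000 = 0.000145455 ms; 3 hops → 0.000436364 ms.
Propagation delays (d/s per hop): 0.000203333, 120, 1.28 ms; sum = 121.28 ms.
End-to-end = 121 ms.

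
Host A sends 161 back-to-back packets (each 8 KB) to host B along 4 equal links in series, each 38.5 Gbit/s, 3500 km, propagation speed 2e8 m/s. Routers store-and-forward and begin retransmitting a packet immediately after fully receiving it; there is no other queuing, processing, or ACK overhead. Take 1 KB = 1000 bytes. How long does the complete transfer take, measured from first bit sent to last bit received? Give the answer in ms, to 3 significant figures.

Per-hop transmission t_tx = L/R = 64000/38500000000 = 0.00166234 ms.
Per-hop propagation t_prop = 3500000/200000000 = 17.5 ms.
Pipeline fill: first packet needs 4·t_tx to clear all hops; remaining 160 packets each add one t_tx.
Total = (4+161-1)·t_tx + 4·t_prop = 164·0.00166234 + 4·17.5 = 70.3 ms.

70.3 ms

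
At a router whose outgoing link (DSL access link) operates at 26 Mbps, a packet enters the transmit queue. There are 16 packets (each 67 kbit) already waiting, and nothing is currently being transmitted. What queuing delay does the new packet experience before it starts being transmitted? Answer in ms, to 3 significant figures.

Each queued packet: L/R = 67000/26000000 = 2.57692 ms.
16 queued → 41.2308 ms.
Queuing delay = 41.2 ms.

41.2 ms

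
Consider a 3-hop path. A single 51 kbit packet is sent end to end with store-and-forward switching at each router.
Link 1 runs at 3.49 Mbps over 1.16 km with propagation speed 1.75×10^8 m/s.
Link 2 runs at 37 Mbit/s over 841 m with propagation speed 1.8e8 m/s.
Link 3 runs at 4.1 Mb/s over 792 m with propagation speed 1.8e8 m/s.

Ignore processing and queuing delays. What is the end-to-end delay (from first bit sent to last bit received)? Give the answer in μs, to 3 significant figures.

L = 51000 bits.
Transmission delays (L/R per hop): 14613.2, 1378.38, 12439 μs; sum = 28430.6 μs.
Propagation delays (d/s per hop): 6.62857, 4.67222, 4.4 μs; sum = 15.7008 μs.
End-to-end = 28400 μs.

28400 μs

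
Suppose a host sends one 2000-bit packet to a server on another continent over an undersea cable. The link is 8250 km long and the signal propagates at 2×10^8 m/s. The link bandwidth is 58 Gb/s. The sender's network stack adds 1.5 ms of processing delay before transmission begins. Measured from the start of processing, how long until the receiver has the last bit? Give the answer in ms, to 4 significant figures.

42.75 ms

Transmission delay = L/R = 2000 / 58000000000 = 3.44828e-05 ms.
Propagation delay = d/s = 8250000 m / 200000000 m/s = 41.25 ms.
Plus processing delay 1.5 ms = 1.5 ms.
Total = 42.75 ms.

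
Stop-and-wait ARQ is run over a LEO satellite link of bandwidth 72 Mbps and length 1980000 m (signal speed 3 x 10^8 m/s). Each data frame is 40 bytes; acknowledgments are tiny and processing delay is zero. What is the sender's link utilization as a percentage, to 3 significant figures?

0.0337 %

t_tx = L/R = 320/72000000 = 4.44444e-06 s.
t_prop = 1980000/300000000 = 0.0066 s; RTT = 0.0132 s.
Cycle = t_tx + RTT = 0.0132044 s.
Utilization = t_tx / cycle = 4.44444e-06/0.0132044 = 0.0337 %.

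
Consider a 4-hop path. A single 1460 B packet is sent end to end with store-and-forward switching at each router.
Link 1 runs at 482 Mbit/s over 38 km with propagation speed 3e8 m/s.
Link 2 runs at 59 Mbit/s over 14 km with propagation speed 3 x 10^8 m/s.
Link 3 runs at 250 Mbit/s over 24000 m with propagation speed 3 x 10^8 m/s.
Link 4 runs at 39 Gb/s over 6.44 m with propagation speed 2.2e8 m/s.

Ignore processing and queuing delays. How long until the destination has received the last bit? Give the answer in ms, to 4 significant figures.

0.5226 ms

L = 1460 × 8 = 11680 bits.
Transmission delays (L/R per hop): 0.0242324, 0.197966, 0.04672, 0.000299487 ms; sum = 0.269218 ms.
Propagation delays (d/s per hop): 0.126667, 0.0466667, 0.08, 2.92727e-05 ms; sum = 0.253363 ms.
End-to-end = 0.5226 ms.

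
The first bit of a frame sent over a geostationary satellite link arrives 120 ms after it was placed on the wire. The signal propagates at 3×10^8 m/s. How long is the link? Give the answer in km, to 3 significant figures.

d = s × t_prop = 300000000 × 0.12 = 36000 km.

36000 km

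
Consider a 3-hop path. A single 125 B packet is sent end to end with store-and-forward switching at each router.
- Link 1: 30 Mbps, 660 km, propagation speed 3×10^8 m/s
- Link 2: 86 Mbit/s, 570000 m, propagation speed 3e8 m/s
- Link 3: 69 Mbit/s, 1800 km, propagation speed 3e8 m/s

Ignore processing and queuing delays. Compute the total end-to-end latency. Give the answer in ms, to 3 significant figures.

L = 125 × 8 = 1000 bits.
Transmission delays (L/R per hop): 0.0333333, 0.0116279, 0.0144928 ms; sum = 0.059454 ms.
Propagation delays (d/s per hop): 2.2, 1.9, 6 ms; sum = 10.1 ms.
End-to-end = 10.2 ms.

10.2 ms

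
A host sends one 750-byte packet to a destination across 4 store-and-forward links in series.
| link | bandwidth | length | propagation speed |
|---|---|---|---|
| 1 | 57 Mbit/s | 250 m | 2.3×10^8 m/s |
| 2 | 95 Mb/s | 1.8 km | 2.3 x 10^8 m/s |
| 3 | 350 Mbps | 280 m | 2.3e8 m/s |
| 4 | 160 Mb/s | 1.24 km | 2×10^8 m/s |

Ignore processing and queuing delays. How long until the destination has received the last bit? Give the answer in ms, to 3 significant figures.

0.239 ms

L = 750 × 8 = 6000 bits.
Transmission delays (L/R per hop): 0.105263, 0.0631579, 0.0171429, 0.0375 ms; sum = 0.223064 ms.
Propagation delays (d/s per hop): 0.00108696, 0.00782609, 0.00121739, 0.0062 ms; sum = 0.0163304 ms.
End-to-end = 0.239 ms.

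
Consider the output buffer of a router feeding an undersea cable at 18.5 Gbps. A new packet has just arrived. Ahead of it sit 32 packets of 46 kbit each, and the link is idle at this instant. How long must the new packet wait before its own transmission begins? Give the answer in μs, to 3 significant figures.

79.6 μs

Each queued packet: L/R = 46000/18500000000 = 2.48649 μs.
32 queued → 79.5676 μs.
Queuing delay = 79.6 μs.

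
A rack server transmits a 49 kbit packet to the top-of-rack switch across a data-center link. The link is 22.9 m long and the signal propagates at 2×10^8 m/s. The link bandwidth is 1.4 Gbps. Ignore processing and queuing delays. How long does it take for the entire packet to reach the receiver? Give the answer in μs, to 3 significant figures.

35.1 μs

L = 49000 bits.
Transmission delay = L/R = 49000 / 1400000000 = 35 μs.
Propagation delay = d/s = 22.9 m / 200000000 m/s = 0.1145 μs.
Total = 35.1 μs.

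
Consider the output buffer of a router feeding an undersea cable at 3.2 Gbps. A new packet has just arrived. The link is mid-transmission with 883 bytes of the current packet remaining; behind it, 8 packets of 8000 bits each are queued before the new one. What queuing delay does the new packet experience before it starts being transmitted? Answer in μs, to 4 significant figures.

22.21 μs

Each queued packet: L/R = 8000/3200000000 = 2.5 μs.
8 queued → 20 μs.
Plus remaining 7064 bits of current packet: 2.2075 μs.
Queuing delay = 22.21 μs.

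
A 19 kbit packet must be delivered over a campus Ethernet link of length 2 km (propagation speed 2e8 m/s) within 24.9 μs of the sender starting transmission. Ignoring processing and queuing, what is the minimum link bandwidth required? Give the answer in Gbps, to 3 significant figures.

1.28 Gbps

Propagation delay = 2000 / 200000000 = 10 μs.
Transmission budget = 24.9 − 10 = 14.9 μs.
R ≥ L / t_tx = 19000 bits / 1.49e-05 s = 1.28 Gbps.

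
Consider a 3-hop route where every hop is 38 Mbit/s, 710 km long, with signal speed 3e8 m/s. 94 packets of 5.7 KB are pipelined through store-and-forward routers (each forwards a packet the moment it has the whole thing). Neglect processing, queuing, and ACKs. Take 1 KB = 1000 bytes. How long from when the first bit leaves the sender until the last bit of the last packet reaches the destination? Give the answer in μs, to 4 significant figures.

Per-hop transmission t_tx = L/R = 45600/38000000 = 1200 μs.
Per-hop propagation t_prop = 710000/300000000 = 2366.67 μs.
Pipeline fill: first packet needs 3·t_tx to clear all hops; remaining 93 packets each add one t_tx.
Total = (3+94-1)·t_tx + 3·t_prop = 96·1200 + 3·2366.67 = 122300 μs.

122300 μs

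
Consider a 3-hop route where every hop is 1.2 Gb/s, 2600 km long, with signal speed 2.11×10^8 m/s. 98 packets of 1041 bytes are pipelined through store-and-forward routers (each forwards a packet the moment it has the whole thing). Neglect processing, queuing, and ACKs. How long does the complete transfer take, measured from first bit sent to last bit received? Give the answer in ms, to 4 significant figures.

Per-hop transmission t_tx = L/R = 8328/1200000000 = 0.00694 ms.
Per-hop propagation t_prop = 2600000/211000000 = 12.3223 ms.
Pipeline fill: first packet needs 3·t_tx to clear all hops; remaining 97 packets each add one t_tx.
Total = (3+98-1)·t_tx + 3·t_prop = 100·0.00694 + 3·12.3223 = 37.66 ms.

37.66 ms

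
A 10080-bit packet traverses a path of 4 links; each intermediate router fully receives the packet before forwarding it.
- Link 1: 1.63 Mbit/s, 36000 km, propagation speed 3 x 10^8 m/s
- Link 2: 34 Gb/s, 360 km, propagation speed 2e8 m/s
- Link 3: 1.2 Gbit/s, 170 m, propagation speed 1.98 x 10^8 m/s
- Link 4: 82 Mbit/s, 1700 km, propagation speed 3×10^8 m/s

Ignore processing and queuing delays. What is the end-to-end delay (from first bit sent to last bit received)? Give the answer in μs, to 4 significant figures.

133800 μs

Transmission delays (L/R per hop): 6184.05, 0.296471, 8.4, 122.927 μs; sum = 6315.67 μs.
Propagation delays (d/s per hop): 120000, 1800, 0.858586, 5666.67 μs; sum = 127468 μs.
End-to-end = 133800 μs.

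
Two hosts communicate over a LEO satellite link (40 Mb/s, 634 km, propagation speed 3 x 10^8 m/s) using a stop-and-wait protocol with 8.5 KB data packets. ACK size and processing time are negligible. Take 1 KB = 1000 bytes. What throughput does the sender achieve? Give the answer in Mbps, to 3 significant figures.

t_tx = L/R = 68000/40000000 = 0.0017 s.
t_prop = 634000/300000000 = 0.00211333 s; RTT = 0.00422667 s.
Cycle = t_tx + RTT = 0.00592667 s.
Throughput = L / cycle = 68000 / 0.00592667 = 11.5 Mbps.

11.5 Mbps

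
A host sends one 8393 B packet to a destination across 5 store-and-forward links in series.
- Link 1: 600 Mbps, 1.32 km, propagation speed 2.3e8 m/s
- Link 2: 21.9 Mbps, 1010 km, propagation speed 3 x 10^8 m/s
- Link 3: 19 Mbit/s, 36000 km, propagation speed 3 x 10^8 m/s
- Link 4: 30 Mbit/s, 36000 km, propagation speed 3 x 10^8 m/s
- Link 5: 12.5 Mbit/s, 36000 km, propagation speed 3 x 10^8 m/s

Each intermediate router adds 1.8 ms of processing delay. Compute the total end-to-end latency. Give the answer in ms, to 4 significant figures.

L = 8393 × 8 = 67144 bits.
Transmission delays (L/R per hop): 0.111907, 3.06594, 3.53389, 2.23813, 5.37152 ms; sum = 14.3214 ms.
Propagation delays (d/s per hop): 0.00573913, 3.36667, 120, 120, 120 ms; sum = 363.372 ms.
Processing at 4 router(s): 4 × 1.8 ms = 7.2 ms.
End-to-end = 384.9 ms.

384.9 ms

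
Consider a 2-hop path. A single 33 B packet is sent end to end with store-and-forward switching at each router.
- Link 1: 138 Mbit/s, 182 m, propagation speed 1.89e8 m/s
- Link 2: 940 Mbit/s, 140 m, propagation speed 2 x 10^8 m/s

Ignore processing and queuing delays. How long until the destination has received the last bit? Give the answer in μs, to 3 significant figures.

L = 33 × 8 = 264 bits.
Transmission delays (L/R per hop): 1.91304, 0.280851 μs; sum = 2.19389 μs.
Propagation delays (d/s per hop): 0.962963, 0.7 μs; sum = 1.66296 μs.
End-to-end = 3.86 μs.

3.86 μs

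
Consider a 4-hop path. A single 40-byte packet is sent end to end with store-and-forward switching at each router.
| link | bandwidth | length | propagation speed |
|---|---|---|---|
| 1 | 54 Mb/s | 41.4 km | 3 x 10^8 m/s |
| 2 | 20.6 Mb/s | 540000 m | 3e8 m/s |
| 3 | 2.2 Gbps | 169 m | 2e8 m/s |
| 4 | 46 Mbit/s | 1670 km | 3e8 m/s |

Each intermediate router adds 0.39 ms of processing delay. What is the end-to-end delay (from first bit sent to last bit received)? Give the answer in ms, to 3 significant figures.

8.70 ms

L = 40 × 8 = 320 bits.
Transmission delays (L/R per hop): 0.00592593, 0.015534, 0.000145455, 0.00695652 ms; sum = 0.0285619 ms.
Propagation delays (d/s per hop): 0.138, 1.8, 0.000845, 5.56667 ms; sum = 7.50551 ms.
Processing at 3 router(s): 3 × 0.39 ms = 1.17 ms.
End-to-end = 8.70 ms.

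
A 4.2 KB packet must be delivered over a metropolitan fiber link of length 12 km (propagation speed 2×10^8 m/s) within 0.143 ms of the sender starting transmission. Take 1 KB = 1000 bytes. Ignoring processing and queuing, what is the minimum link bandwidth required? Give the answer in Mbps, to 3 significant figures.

405 Mbps

L = 33600 bits.
Propagation delay = 12000 / 200000000 = 0.06 ms.
Transmission budget = 0.143 − 0.06 = 0.083 ms.
R ≥ L / t_tx = 33600 bits / 8.3e-05 s = 405 Mbps.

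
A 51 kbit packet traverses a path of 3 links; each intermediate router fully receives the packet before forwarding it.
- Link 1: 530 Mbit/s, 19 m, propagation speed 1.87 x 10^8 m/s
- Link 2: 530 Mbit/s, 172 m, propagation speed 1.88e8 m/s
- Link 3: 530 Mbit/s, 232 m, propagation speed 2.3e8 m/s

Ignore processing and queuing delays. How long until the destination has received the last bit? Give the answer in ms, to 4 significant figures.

L = 51000 bits.
Transmission delay per hop = L/R = 51000/530000000 = 0.0962264 ms; 3 hops → 0.288679 ms.
Propagation delays (d/s per hop): 0.000101604, 0.000914894, 0.0010087 ms; sum = 0.00202519 ms.
End-to-end = 0.2907 ms.

0.2907 ms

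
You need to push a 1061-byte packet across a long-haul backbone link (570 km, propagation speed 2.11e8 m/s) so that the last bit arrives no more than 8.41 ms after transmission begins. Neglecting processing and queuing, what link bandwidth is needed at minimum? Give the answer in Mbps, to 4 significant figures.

1.487 Mbps

L = 8488 bits.
Propagation delay = 570000 / 211000000 = 2.70142 ms.
Transmission budget = 8.41 − 2.70142 = 5.70858 ms.
R ≥ L / t_tx = 8488 bits / 0.00570858 s = 1.487 Mbps.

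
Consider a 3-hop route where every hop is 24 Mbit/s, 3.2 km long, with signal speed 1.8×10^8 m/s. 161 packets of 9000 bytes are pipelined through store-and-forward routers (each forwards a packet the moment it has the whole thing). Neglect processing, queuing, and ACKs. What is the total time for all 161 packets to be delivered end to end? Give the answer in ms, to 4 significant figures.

Per-hop transmission t_tx = L/R = 72000/24000000 = 3 ms.
Per-hop propagation t_prop = 3200/180000000 = 0.0177778 ms.
Pipeline fill: first packet needs 3·t_tx to clear all hops; remaining 160 packets each add one t_tx.
Total = (3+161-1)·t_tx + 3·t_prop = 163·3 + 3·0.0177778 = 489.1 ms.

489.1 ms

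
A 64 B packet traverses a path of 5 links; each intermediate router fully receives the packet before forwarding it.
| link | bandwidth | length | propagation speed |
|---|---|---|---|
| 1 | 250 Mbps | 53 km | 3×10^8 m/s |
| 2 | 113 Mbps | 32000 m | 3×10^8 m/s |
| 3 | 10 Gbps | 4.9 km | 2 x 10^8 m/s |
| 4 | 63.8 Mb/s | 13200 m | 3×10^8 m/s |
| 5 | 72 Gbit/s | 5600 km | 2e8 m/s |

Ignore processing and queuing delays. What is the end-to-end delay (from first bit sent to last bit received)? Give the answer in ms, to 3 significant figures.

28.4 ms

L = 64 × 8 = 512 bits.
Transmission delays (L/R per hop): 0.002048, 0.00453097, 5.12e-05, 0.00802508, 7.11111e-06 ms; sum = 0.0146624 ms.
Propagation delays (d/s per hop): 0.176667, 0.106667, 0.0245, 0.044, 28 ms; sum = 28.3518 ms.
End-to-end = 28.4 ms.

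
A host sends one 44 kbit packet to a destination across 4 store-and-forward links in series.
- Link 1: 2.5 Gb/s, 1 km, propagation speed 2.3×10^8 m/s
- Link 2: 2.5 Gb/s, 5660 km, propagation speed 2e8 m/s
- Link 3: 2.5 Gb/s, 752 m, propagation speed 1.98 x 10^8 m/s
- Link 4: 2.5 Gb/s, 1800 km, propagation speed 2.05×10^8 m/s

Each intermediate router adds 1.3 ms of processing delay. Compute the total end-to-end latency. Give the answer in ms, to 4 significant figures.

L = 44000 bits.
Transmission delay per hop = L/R = 44000/2500000000 = 0.0176 ms; 4 hops → 0.0704 ms.
Propagation delays (d/s per hop): 0.00434783, 28.3, 0.00379798, 8.78049 ms; sum = 37.0886 ms.
Processing at 3 router(s): 3 × 1.3 ms = 3.9 ms.
End-to-end = 41.06 ms.

41.06 ms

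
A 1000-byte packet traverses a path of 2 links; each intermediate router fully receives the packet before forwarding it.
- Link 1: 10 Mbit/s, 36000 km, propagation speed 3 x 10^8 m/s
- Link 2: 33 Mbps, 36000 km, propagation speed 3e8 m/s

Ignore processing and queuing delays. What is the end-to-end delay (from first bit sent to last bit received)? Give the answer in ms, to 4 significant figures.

241.0 ms

L = 1000 × 8 = 8000 bits.
Transmission delays (L/R per hop): 0.8, 0.242424 ms; sum = 1.04242 ms.
Propagation delays (d/s per hop): 120, 120 ms; sum = 240 ms.
End-to-end = 241.0 ms.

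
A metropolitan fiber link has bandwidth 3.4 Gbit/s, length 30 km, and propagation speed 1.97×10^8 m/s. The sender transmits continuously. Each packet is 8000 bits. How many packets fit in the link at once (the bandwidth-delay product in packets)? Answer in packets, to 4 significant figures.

64.72 packets

Propagation delay = 30000 / 197000000 = 0.000152284 s.
BDP = R × t_prop = 3400000000 × 0.000152284 = 517766 bits.
In packets of 8000 bits: 64.72 packets.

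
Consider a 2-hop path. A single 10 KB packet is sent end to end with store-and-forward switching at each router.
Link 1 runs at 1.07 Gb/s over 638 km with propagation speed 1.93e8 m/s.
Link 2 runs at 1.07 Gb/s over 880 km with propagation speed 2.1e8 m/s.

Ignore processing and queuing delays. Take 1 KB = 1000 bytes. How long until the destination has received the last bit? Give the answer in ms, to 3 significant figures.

L = 80000 bits.
Transmission delay per hop = L/R = 80000/1.07e+09 = 0.0747664 ms; 2 hops → 0.149533 ms.
Propagation delays (d/s per hop): 3.3057, 4.19048 ms; sum = 7.49618 ms.
End-to-end = 7.65 ms.

7.65 ms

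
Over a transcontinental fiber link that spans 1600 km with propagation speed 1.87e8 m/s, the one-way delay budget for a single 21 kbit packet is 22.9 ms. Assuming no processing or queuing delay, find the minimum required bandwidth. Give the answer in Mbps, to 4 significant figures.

Propagation delay = 1600000 / 187000000 = 8.55615 ms.
Transmission budget = 22.9 − 8.55615 = 14.3439 ms.
R ≥ L / t_tx = 21000 bits / 0.0143439 s = 1.464 Mbps.

1.464 Mbps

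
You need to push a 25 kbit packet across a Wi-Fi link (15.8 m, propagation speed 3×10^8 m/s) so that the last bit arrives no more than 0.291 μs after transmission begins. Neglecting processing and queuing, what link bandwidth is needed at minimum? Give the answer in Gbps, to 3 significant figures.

105 Gbps

Propagation delay = 15.8 / 300000000 = 0.0526667 μs.
Transmission budget = 0.291 − 0.0526667 = 0.238333 μs.
R ≥ L / t_tx = 25000 bits / 2.38333e-07 s = 105 Gbps.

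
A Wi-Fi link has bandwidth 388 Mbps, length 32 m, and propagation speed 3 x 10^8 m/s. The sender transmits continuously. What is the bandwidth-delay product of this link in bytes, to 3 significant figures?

5.17 bytes

Propagation delay = 32 / 300000000 = 1.06667e-07 s.
BDP = R × t_prop = 388000000 × 1.06667e-07 = 41.3867 bits.
In bytes: 41.3867/8 = 5.17 bytes.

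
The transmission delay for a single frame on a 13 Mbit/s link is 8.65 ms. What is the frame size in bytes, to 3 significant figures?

L = R × t_tx = 13000000 b/s × 0.00865 s = 112450 bits.
In bytes: 112450 / 8 = 14100 bytes.

14100 bytes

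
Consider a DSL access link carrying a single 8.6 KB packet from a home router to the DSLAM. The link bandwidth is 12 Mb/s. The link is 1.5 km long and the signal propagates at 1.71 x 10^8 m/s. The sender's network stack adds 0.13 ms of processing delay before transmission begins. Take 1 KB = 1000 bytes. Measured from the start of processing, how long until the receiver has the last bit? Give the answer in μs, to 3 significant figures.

L = 68800 bits.
Transmission delay = L/R = 68800 / 12000000 = 5733.33 μs.
Propagation delay = d/s = 1500 m / 171000000 m/s = 8.77193 μs.
Plus processing delay 0.13 ms = 130 μs.
Total = 5870 μs.

5870 μs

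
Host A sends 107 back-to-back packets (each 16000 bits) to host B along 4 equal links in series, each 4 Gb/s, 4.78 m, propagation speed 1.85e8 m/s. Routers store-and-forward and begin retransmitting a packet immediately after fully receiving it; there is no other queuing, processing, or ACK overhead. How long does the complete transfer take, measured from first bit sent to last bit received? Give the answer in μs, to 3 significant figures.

Per-hop transmission t_tx = L/R = 16000/4000000000 = 4 μs.
Per-hop propagation t_prop = 4.78/185000000 = 0.0258378 μs.
Pipeline fill: first packet needs 4·t_tx to clear all hops; remaining 106 packets each add one t_tx.
Total = (4+107-1)·t_tx + 4·t_prop = 110·4 + 4·0.0258378 = 440 μs.

440 μs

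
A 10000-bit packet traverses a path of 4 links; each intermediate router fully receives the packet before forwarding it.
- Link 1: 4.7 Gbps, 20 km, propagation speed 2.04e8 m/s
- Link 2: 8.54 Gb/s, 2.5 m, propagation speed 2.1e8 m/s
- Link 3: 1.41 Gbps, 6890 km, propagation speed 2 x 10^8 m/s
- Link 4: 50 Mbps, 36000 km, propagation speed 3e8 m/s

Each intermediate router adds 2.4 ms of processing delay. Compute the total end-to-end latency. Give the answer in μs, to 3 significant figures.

Transmission delays (L/R per hop): 2.12766, 1.17096, 7.0922, 200 μs; sum = 210.391 μs.
Propagation delays (d/s per hop): 98.0392, 0.0119048, 34450, 120000 μs; sum = 154548 μs.
Processing at 3 router(s): 3 × 2.4 ms = 7200 μs.
End-to-end = 162000 μs.

162000 μs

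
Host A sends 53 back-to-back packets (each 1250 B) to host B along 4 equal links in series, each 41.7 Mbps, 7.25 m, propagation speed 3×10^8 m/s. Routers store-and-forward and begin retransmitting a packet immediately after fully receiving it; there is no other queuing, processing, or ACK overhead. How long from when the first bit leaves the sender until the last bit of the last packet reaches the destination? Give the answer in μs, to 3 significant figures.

Per-hop transmission t_tx = L/R = 10000/41700000 = 239.808 μs.
Per-hop propagation t_prop = 7.25/300000000 = 0.0241667 μs.
Pipeline fill: first packet needs 4·t_tx to clear all hops; remaining 52 packets each add one t_tx.
Total = (4+53-1)·t_tx + 4·t_prop = 56·239.808 + 4·0.0241667 = 13400 μs.

13400 μs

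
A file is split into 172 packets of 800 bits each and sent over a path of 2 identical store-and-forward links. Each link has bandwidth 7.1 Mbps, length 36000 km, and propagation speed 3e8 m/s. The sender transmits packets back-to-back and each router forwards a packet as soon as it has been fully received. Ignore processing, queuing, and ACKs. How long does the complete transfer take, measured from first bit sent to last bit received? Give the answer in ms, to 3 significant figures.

Per-hop transmission t_tx = L/R = 800/7100000 = 0.112676 ms.
Per-hop propagation t_prop = 36000000/300000000 = 120 ms.
Pipeline fill: first packet needs 2·t_tx to clear all hops; remaining 171 packets each add one t_tx.
Total = (2+172-1)·t_tx + 2·t_prop = 173·0.112676 + 2·120 = 259 ms.

259 ms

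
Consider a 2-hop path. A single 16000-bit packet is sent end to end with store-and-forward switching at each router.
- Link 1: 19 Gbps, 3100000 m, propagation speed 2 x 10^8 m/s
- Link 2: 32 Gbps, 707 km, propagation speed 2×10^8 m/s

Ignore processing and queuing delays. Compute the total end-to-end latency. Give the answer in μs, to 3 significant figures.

Transmission delays (L/R per hop): 0.842105, 0.5 μs; sum = 1.34211 μs.
Propagation delays (d/s per hop): 15500, 3535 μs; sum = 19035 μs.
End-to-end = 19000 μs.

19000 μs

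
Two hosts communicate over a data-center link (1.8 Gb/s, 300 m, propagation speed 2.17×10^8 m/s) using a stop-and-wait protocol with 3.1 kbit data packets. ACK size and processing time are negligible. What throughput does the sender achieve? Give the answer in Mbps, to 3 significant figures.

t_tx = L/R = 3100/1800000000 = 1.72222e-06 s.
t_prop = 300/217000000 = 1.38249e-06 s; RTT = 2.76498e-06 s.
Cycle = t_tx + RTT = 4.4872e-06 s.
Throughput = L / cycle = 3100 / 4.4872e-06 = 691 Mbps.

691 Mbps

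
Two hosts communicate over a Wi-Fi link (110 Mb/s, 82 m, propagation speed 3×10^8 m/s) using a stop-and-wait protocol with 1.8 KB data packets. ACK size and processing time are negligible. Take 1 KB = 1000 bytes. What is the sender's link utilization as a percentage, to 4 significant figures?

t_tx = L/R = 14400/110000000 = 0.000130909 s.
t_prop = 82/300000000 = 2.73333e-07 s; RTT = 5.46667e-07 s.
Cycle = t_tx + RTT = 0.000131456 s.
Utilization = t_tx / cycle = 0.000130909/0.000131456 = 99.58 %.

99.58 %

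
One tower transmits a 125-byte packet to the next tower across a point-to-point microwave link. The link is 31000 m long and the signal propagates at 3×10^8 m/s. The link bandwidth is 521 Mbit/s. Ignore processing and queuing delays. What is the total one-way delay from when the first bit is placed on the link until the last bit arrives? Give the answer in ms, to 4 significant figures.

0.1053 ms

L = 125 × 8 = 1000 bits.
Transmission delay = L/R = 1000 / 521000000 = 0.00191939 ms.
Propagation delay = d/s = 31000 m / 300000000 m/s = 0.103333 ms.
Total = 0.1053 ms.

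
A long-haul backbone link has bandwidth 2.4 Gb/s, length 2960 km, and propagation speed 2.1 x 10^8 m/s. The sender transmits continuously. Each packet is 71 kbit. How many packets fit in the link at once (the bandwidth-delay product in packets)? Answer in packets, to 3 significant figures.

476 packets

Propagation delay = 2960000 / 210000000 = 0.0140952 s.
BDP = R × t_prop = 2400000000 × 0.0140952 = 33828600 bits.
In packets of 71000 bits: 476 packets.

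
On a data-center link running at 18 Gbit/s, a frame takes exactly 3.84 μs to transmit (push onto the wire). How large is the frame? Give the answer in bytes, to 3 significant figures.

8640 bytes

L = R × t_tx = 18000000000 b/s × 3.84e-06 s = 69120 bits.
In bytes: 69120 / 8 = 8640 bytes.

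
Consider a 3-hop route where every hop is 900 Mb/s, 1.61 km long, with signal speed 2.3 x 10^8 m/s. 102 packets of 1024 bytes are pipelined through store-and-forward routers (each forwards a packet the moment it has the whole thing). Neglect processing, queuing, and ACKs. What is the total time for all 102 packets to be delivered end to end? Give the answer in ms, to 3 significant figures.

0.968 ms

Per-hop transmission t_tx = L/R = 8192/900000000 = 0.00910222 ms.
Per-hop propagation t_prop = 1610/2.3e+08 = 0.007 ms.
Pipeline fill: first packet needs 3·t_tx to clear all hops; remaining 101 packets each add one t_tx.
Total = (3+102-1)·t_tx + 3·t_prop = 104·0.00910222 + 3·0.007 = 0.968 ms.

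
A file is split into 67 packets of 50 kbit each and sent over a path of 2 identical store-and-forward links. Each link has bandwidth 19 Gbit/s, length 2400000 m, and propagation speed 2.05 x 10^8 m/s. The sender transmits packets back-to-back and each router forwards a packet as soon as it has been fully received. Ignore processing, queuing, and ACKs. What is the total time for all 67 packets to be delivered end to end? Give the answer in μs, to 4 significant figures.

23590 μs

Per-hop transmission t_tx = L/R = 50000/19000000000 = 2.63158 μs.
Per-hop propagation t_prop = 2400000/2.05e+08 = 11707.3 μs.
Pipeline fill: first packet needs 2·t_tx to clear all hops; remaining 66 packets each add one t_tx.
Total = (2+67-1)·t_tx + 2·t_prop = 68·2.63158 + 2·11707.3 = 23590 μs.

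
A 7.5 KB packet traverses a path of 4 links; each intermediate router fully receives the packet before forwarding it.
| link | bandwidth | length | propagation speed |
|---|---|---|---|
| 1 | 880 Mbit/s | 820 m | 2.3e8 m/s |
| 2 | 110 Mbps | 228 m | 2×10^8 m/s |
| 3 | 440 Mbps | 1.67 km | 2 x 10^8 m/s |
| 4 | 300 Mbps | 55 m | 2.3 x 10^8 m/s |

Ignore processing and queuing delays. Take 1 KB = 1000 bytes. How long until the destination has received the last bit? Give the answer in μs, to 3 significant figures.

L = 60000 bits.
Transmission delays (L/R per hop): 68.1818, 545.455, 136.364, 200 μs; sum = 950 μs.
Propagation delays (d/s per hop): 3.56522, 1.14, 8.35, 0.23913 μs; sum = 13.2943 μs.
End-to-end = 963 μs.

963 μs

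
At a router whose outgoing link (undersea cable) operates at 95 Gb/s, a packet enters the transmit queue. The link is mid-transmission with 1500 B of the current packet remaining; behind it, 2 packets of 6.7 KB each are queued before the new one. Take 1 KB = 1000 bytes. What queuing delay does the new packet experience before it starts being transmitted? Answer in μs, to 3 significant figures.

1.25 μs

Each queued packet: L/R = 53600/95000000000 = 0.564211 μs.
2 queued → 1.12842 μs.
Plus remaining 12000 bits of current packet: 0.126316 μs.
Queuing delay = 1.25 μs.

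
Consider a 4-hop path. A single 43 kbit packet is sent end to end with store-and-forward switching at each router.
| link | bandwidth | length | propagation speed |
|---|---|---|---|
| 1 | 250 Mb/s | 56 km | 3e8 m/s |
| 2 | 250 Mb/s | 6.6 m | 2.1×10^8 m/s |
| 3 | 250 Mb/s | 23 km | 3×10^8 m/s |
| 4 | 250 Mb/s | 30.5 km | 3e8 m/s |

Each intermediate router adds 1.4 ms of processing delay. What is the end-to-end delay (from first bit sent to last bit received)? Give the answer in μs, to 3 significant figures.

L = 43000 bits.
Transmission delay per hop = L/R = 43000/250000000 = 172 μs; 4 hops → 688 μs.
Propagation delays (d/s per hop): 186.667, 0.0314286, 76.6667, 101.667 μs; sum = 365.031 μs.
Processing at 3 router(s): 3 × 1.4 ms = 4200 μs.
End-to-end = 5250 μs.

5250 μs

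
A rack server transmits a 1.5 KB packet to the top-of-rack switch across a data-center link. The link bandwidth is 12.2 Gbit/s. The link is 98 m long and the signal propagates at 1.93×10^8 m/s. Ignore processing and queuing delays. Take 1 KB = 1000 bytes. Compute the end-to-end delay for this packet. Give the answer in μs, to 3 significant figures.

1.49 μs

L = 12000 bits.
Transmission delay = L/R = 12000 / 12200000000 = 0.983607 μs.
Propagation delay = d/s = 98 m / 193000000 m/s = 0.507772 μs.
Total = 1.49 μs.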